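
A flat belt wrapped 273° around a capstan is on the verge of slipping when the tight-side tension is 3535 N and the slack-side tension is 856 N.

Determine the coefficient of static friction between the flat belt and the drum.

μ ≈ 0.298

T₂/T₁ = e^{μβ} → μ = ln(T₂/T₁)/β.
β = 273° = 4.765 rad.
μ = ln(3535/856)/4.765 = ln(4.13)/4.765 = 0.298.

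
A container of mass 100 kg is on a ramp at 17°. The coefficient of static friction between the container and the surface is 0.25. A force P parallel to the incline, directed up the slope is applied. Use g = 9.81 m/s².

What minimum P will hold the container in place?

P_min ≈ 52.3 N

The container tends to slide down (tan θ > μ_s), so at the point of impending slip friction acts up-slope at its limit: f = μ_s N.
P is parallel to the surface, so N = m g cos θ = 938 N.
Along the incline: P + μ_s N = m g sin θ, so P = 287 − 0.25×938 = 52.3 N.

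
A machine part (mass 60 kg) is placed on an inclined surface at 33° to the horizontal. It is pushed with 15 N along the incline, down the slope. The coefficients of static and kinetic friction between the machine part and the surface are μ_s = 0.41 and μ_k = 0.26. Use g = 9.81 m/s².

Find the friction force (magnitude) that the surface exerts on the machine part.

f ≈ 128 N (up the incline)

Perpendicular to the surface, N = m g cos θ = 60·9.81·cos 33° = 493.6 N.
Parallel to the incline, ΣF = 0 gives f = m g sin θ + P = 320.6 + 15 = 335.6 N (up-slope positive).
The static-friction ceiling is μ_s N = 0.41 × 493.6 = 202.4 N.
Since |335.6| > 202.4 N, static friction cannot hold it; the machine part slides down the incline and kinetic friction applies: f = μ_k N = 0.26 × 493.6 = 128 N.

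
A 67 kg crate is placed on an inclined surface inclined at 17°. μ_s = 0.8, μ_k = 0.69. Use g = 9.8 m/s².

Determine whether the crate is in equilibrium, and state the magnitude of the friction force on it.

f ≈ 192 N

N = m g cos θ = 628 N.
Down-slope weight component: m g sin θ = 192 N.
μ_s N = 502 N.
192 ≤ 502 N, so it stays put; friction = 192 N.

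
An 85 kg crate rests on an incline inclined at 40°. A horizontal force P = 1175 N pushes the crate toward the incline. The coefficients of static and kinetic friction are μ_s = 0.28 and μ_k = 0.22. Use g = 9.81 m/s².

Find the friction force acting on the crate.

Normal direction: N = m g cos θ + P sin θ = 1394 N.
Parallel to the incline: P cos θ − m g sin θ = 900.1 − 536 = 364.1 N; the friction needed to balance this is 364.1 N acting down the slope.
The limit of static friction is μ_s N = 390.3 N.
Since 364.1 N is within the 390.3 N limit, the crate stays put and friction is exactly 364 N.

f ≈ 364 N (down the incline)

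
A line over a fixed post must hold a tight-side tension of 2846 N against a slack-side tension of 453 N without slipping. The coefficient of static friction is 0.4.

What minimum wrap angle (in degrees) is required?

β_min ≈ 263°

T₂/T₁ = e^{μβ} → β = ln(T₂/T₁)/μ.
β = ln(2846/453)/0.4 = 1.838/0.4 = 4.594 rad.
In degrees: β = 4.594 × 180/π = 263°.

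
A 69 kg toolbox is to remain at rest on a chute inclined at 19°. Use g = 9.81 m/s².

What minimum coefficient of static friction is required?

μ_s,min ≈ 0.344

At the slip threshold m g sin θ = μ_s m g cos θ, so μ_s,min = tan θ.
μ_s,min = tan 19° = 0.344.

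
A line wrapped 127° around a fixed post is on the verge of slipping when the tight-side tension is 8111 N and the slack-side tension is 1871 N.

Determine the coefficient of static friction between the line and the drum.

T₂/T₁ = e^{μβ} → μ = ln(T₂/T₁)/β.
β = 127° = 2.217 rad.
μ = ln(8111/1871)/2.217 = ln(4.335)/2.217 = 0.662.

μ ≈ 0.662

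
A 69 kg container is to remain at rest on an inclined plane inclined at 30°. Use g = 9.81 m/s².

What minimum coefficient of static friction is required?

μ_s,min ≈ 0.577

At the slip threshold m g sin θ = μ_s m g cos θ, so μ_s,min = tan θ.
μ_s,min = tan 30° = 0.577.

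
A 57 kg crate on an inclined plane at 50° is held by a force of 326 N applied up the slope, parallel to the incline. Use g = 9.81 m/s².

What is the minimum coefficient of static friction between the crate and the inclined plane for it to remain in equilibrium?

μ_s,min ≈ 0.285

N = m g cos θ = 359.4 N.
Friction must make up the shortfall along the incline: f = m g sin θ − P = 428.3 − 326 = 102.3 N.
At the threshold f = μ_s N, so μ_s,min = 102.3/359.4 = 0.285.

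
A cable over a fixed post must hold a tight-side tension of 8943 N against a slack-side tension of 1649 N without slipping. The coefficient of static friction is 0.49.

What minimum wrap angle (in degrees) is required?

β_min ≈ 198°

T₂/T₁ = e^{μβ} → β = ln(T₂/T₁)/μ.
β = ln(8943/1649)/0.49 = 1.691/0.49 = 3.45 rad.
In degrees: β = 3.45 × 180/π = 198°.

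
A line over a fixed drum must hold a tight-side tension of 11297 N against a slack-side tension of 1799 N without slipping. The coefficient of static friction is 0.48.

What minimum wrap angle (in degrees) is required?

β_min ≈ 219°

T₂/T₁ = e^{μβ} → β = ln(T₂/T₁)/μ.
β = ln(11297/1799)/0.48 = 1.837/0.48 = 3.828 rad.
In degrees: β = 3.828 × 180/π = 219°.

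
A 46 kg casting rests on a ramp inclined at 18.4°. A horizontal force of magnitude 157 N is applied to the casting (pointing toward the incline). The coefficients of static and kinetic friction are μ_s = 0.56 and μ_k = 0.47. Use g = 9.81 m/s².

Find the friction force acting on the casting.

f ≈ 6.53 N (down the incline)

Resolve perpendicular to the incline: N = m g cos θ + P sin θ = 46×9.81×cos 18.4° + 157×sin 18.4° = 477.7 N.
Along the incline, the net driving force (taking up-slope positive) is P cos θ − m g sin θ = 149 − 142.4 = 6.534 N, so equilibrium requires friction f = -6.534 N (down-slope).
Maximum static friction: μ_s N = 0.56 × 477.7 = 267.5 N.
|f_req| = 6.534 ≤ 267.5 N → the casting is in equilibrium; friction equals the required value.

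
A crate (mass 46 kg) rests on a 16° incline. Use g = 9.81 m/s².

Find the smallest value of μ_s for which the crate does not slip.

At the slip threshold m g sin θ = μ_s m g cos θ, so μ_s,min = tan θ.
μ_s,min = tan 16° = 0.287.

μ_s,min ≈ 0.287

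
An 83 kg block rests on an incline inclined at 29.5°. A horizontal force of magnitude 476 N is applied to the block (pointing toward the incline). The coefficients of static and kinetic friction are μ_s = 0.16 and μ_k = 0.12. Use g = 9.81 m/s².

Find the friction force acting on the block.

f ≈ 13.3 N (down the incline)

The horizontal push has a component P sin θ into the surface, so N = m g cos θ + P sin θ = 708.7 + 234.4 = 943.1 N.
Parallel to the incline: P cos θ − m g sin θ = 414.3 − 400.9 = 13.34 N; the friction needed to balance this is 13.34 N acting down the slope.
Maximum static friction: μ_s N = 0.16 × 943.1 = 150.9 N.
|f_req| = 13.34 ≤ 150.9 N → the block is in equilibrium; friction equals the required value.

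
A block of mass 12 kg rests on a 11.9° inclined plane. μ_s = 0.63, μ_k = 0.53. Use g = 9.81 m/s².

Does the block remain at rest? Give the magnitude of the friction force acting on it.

f ≈ 24.3 N

N = m g cos θ = 115 N.
Down-slope weight component: m g sin θ = 24.3 N.
μ_s N = 72.6 N.
24.3 ≤ 72.6 N, so it stays put; friction = 24.3 N.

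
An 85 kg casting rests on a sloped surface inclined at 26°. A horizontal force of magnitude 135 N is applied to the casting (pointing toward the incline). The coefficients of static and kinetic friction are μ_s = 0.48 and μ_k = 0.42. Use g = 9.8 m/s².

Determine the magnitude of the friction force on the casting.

Resolve perpendicular to the incline: N = m g cos θ + P sin θ = 85×9.8×cos 26° + 135×sin 26° = 807.9 N.
Along the incline, the net driving force (taking up-slope positive) is P cos θ − m g sin θ = 121.3 − 365.2 = -243.8 N, so equilibrium requires friction f = 243.8 N (up-slope).
Maximum static friction: μ_s N = 0.48 × 807.9 = 387.8 N.
|f_req| = 243.8 ≤ 387.8 N → the casting is in equilibrium; friction equals the required value.

f ≈ 244 N (up the incline)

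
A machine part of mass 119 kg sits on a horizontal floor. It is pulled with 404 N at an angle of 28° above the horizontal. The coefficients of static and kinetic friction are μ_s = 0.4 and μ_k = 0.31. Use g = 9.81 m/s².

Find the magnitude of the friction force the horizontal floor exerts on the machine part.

N = m g − P sin α = 1167 − 404×sin 28° = 977.7 N.
For equilibrium, f = P cos α = 404×cos 28° = 356.7 N.
μ_s N = 0.4 × 977.7 = 391.1 N.
356.7 ≤ 391.1 N → static; friction equals the required 357 N.

f ≈ 357 N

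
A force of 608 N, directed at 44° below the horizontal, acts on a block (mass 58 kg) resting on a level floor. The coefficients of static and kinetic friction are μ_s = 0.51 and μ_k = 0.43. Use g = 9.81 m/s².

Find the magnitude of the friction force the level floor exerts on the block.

N = m g + P sin α = 569 + 608×sin 44° = 991.3 N.
Horizontally, friction must balance P cos α = 437.4 N.
μ_s N = 0.51 × 991.3 = 505.6 N.
437.4 ≤ 505.6 N → static; friction equals the required 437 N.

f ≈ 437 N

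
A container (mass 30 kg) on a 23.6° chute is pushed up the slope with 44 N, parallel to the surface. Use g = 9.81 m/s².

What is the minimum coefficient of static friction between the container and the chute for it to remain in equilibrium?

N = m g cos θ = 269.7 N.
Friction must make up the shortfall along the incline: f = m g sin θ − P = 117.8 − 44 = 73.82 N.
At the threshold f = μ_s N, so μ_s,min = 73.82/269.7 = 0.274.

μ_s,min ≈ 0.274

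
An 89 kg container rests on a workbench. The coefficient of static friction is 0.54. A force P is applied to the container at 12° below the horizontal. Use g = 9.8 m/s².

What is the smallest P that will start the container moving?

N = m g + P sin α (the push presses the container into the workbench).
At impending slip, P cos α = μ_s N = μ_s (m g + P sin α).
Solving: P (cos α − μ_s sin α) = μ_s m g → P = 0.54×872/(cos 12° − 0.54 sin 12°) = 471/0.8659 = 544 N.

P ≈ 544 N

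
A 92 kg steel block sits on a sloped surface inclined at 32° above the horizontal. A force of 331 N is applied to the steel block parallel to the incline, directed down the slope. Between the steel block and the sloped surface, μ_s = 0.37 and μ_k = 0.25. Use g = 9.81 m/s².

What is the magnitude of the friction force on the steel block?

f ≈ 191 N (up the incline)

The normal reaction is N = m g cos θ = 765.4 N.
The friction needed for equilibrium is m g sin θ + P = 478.3 + 331 = 809.3 N, measured positive up-slope.
Static friction can supply at most μ_s N = 283.2 N.
Since |809.3| > 283.2 N, static friction cannot hold it; the steel block slides down the incline and kinetic friction applies: f = μ_k N = 0.25 × 765.4 = 191 N.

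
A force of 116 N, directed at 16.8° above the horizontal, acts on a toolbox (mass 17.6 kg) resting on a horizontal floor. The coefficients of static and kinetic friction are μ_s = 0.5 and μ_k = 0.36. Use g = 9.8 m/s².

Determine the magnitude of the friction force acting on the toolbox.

The vertical component of P reduces the normal force: N = m g − P sin α = 172.5 − 33.53 = 139 N.
The horizontal driving force is P cos α = 111 N, so equilibrium needs friction f = 111 N.
The static-friction limit is μ_s N = 69.48 N.
The required friction exceeds μ_s N, so the toolbox moves and f = μ_k N = 50 N.

f ≈ 50 N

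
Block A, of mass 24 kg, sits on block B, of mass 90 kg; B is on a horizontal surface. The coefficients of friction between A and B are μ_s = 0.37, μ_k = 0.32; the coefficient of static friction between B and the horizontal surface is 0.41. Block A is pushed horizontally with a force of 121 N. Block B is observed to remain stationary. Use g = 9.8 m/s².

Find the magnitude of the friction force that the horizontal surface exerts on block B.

f ≈ 75.3 N

Between the blocks, N₁ = m_A g = 235.2 N.
Maximum static friction on A from B: μ_s N₁ = 0.37×235.2 = 87.02 N.
P = 121 N exceeds that limit, so A slips over B and the interface friction becomes kinetic: f₁ = μ_k N₁ = 0.32×235.2 = 75.3 N.
By Newton's third law B feels 75.3 N forward from A. With B stationary, the floor's static friction on B balances it: f₂ = 75.3 N (well within μ_s(m_A+m_B)g = 458.1 N).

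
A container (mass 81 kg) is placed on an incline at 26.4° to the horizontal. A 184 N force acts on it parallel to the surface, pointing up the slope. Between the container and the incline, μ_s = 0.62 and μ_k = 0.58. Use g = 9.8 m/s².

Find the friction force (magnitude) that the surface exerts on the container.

Perpendicular to the surface, N = m g cos θ = 81·9.8·cos 26.4° = 711 N.
For equilibrium along the incline the friction force must supply f = m g sin θ − P = 353 − 184 = 169 N (positive meaning up-slope).
The static-friction ceiling is μ_s N = 0.62 × 711 = 440.8 N.
Since |169| ≤ 440.8 N, no slip — friction simply equals what equilibrium demands.

f ≈ 169 N (up the incline)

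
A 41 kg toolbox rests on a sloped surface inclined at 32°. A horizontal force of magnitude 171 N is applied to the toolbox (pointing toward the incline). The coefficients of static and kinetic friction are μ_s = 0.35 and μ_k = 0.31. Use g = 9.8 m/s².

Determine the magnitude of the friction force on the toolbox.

f ≈ 67.9 N (up the incline)

Resolve perpendicular to the incline: N = m g cos θ + P sin θ = 41×9.8×cos 32° + 171×sin 32° = 431.4 N.
Along the incline, the net driving force (taking up-slope positive) is P cos θ − m g sin θ = 145 − 212.9 = -67.91 N, so equilibrium requires friction f = 67.91 N (up-slope).
Maximum static friction: μ_s N = 0.35 × 431.4 = 151 N.
Since 67.91 N is within the 151 N limit, the toolbox stays put and friction is exactly 67.9 N.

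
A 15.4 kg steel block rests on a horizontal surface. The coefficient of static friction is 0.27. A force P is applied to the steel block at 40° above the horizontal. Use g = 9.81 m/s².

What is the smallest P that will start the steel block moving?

N = m g − P sin α (the pull lifts the steel block).
At impending slip, P cos α = μ_s N = μ_s (m g − P sin α).
Solving: P (cos α + μ_s sin α) = μ_s m g → P = 0.27×151/(cos 40° + 0.27 sin 40°) = 40.8/0.9396 = 43.4 N.

P ≈ 43.4 N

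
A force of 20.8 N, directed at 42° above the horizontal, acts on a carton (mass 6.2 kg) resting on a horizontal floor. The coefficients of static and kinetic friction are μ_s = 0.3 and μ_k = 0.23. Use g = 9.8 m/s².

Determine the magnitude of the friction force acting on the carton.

Vertical equilibrium gives N = m g − P sin α = 46.84 N.
The horizontal driving force is P cos α = 15.46 N, so equilibrium needs friction f = 15.46 N.
μ_s N = 0.3 × 46.84 = 14.05 N.
The required friction exceeds μ_s N, so the carton moves and f = μ_k N = 10.8 N.

f ≈ 10.8 N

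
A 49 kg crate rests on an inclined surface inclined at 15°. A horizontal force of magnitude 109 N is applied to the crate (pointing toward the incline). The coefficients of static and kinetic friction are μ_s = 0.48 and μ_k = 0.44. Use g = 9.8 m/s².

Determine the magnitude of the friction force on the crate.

Resolve perpendicular to the incline: N = m g cos θ + P sin θ = 49×9.8×cos 15° + 109×sin 15° = 492 N.
Along the incline, the net driving force (taking up-slope positive) is P cos θ − m g sin θ = 105.3 − 124.3 = -19 N, so equilibrium requires friction f = 19 N (up-slope).
The limit of static friction is μ_s N = 236.2 N.
Since 19 N is within the 236.2 N limit, the crate stays put and friction is exactly 19 N.

f ≈ 19 N (up the incline)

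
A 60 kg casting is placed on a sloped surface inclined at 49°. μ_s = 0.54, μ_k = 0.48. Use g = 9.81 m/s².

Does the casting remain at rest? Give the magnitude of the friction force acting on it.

N = m g cos θ = 386 N.
Down-slope weight component: m g sin θ = 444 N.
μ_s N = 209 N.
444 > 209 N, so it slides; kinetic friction f = μ_k N = 0.48×386 = 185 N.

f ≈ 185 N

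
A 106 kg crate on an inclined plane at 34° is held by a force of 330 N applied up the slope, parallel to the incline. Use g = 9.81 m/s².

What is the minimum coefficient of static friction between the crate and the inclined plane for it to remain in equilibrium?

μ_s,min ≈ 0.292

N = m g cos θ = 862.1 N.
Friction must make up the shortfall along the incline: f = m g sin θ − P = 581.5 − 330 = 251.5 N.
At the threshold f = μ_s N, so μ_s,min = 251.5/862.1 = 0.292.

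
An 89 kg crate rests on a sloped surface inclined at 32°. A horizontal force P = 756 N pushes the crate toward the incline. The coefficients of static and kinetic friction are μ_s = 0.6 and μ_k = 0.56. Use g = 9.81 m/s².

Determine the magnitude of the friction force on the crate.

The horizontal push has a component P sin θ into the surface, so N = m g cos θ + P sin θ = 740.4 + 400.6 = 1141 N.
Parallel to the incline: P cos θ − m g sin θ = 641.1 − 462.7 = 178.5 N; the friction needed to balance this is 178.5 N acting down the slope.
The limit of static friction is μ_s N = 684.6 N.
Since 178.5 N is within the 684.6 N limit, the crate stays put and friction is exactly 178 N.

f ≈ 178 N (down the incline)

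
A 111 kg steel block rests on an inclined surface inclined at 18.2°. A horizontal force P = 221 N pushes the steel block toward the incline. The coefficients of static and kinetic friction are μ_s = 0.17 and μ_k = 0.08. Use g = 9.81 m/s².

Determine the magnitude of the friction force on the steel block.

f ≈ 130 N (up the incline)

The horizontal push has a component P sin θ into the surface, so N = m g cos θ + P sin θ = 1034 + 69.03 = 1103 N.
Along the incline, the net driving force (taking up-slope positive) is P cos θ − m g sin θ = 209.9 − 340.1 = -130.2 N, so equilibrium requires friction f = 130.2 N (up-slope).
The limit of static friction is μ_s N = 187.6 N.
|f_req| = 130.2 ≤ 187.6 N → the steel block is in equilibrium; friction equals the required value.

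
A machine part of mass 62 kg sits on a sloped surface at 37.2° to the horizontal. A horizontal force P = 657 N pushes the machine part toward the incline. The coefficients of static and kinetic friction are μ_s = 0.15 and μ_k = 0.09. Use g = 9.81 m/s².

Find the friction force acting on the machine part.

f ≈ 79.4 N (down the incline)

The horizontal push has a component P sin θ into the surface, so N = m g cos θ + P sin θ = 484.5 + 397.2 = 881.7 N.
Parallel to the incline: P cos θ − m g sin θ = 523.3 − 367.7 = 155.6 N; the friction needed to balance this is 155.6 N acting down the slope.
The limit of static friction is μ_s N = 132.3 N.
The required 155.6 N exceeds the static limit, so the machine part slides up-slope and f = μ_k N = 0.09×881.7 = 79.4 N.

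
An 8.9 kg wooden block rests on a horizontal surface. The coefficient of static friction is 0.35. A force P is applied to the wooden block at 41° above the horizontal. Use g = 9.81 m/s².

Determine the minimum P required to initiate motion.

P ≈ 31 N

N = m g − P sin α (the pull lifts the wooden block).
At impending slip, P cos α = μ_s N = μ_s (m g − P sin α).
Solving: P (cos α + μ_s sin α) = μ_s m g → P = 0.35×87.3/(cos 41° + 0.35 sin 41°) = 30.6/0.9843 = 31 N.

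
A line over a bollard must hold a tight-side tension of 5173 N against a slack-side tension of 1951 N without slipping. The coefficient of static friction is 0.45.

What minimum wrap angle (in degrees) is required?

T₂/T₁ = e^{μβ} → β = ln(T₂/T₁)/μ.
β = ln(5173/1951)/0.45 = 0.9751/0.45 = 2.167 rad.
In degrees: β = 2.167 × 180/π = 124°.

β_min ≈ 124°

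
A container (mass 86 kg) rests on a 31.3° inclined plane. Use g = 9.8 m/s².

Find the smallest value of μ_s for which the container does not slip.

μ_s,min ≈ 0.608

At the slip threshold m g sin θ = μ_s m g cos θ, so μ_s,min = tan θ.
μ_s,min = tan 31.3° = 0.608.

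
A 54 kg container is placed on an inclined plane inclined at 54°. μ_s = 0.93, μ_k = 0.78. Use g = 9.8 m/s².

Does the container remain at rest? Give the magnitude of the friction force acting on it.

N = m g cos θ = 311 N.
Down-slope weight component: m g sin θ = 428 N.
μ_s N = 289 N.
428 > 289 N, so it slides; kinetic friction f = μ_k N = 0.78×311 = 243 N.

f ≈ 243 N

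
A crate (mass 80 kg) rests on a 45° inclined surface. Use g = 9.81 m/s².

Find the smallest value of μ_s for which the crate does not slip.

μ_s,min ≈ 1

At the slip threshold m g sin θ = μ_s m g cos θ, so μ_s,min = tan θ.
μ_s,min = tan 45° = 1.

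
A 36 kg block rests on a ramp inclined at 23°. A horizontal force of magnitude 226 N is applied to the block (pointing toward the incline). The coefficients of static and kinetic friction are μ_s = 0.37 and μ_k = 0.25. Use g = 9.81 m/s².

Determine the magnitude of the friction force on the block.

f ≈ 70 N (down the incline)

Normal direction: N = m g cos θ + P sin θ = 413.4 N.
Parallel to the incline: P cos θ − m g sin θ = 208 − 138 = 70.04 N; the friction needed to balance this is 70.04 N acting down the slope.
The limit of static friction is μ_s N = 153 N.
Since 70.04 N is within the 153 N limit, the block stays put and friction is exactly 70 N.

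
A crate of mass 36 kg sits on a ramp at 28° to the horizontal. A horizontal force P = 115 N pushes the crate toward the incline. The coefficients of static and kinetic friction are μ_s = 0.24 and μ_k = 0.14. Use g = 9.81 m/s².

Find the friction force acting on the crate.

f ≈ 64.3 N (up the incline)

Resolve perpendicular to the incline: N = m g cos θ + P sin θ = 36×9.81×cos 28° + 115×sin 28° = 365.8 N.
Parallel to the incline: P cos θ − m g sin θ = 101.5 − 165.8 = -64.26 N; the friction needed to balance this is 64.26 N acting up the slope.
The limit of static friction is μ_s N = 87.79 N.
Since 64.26 N is within the 87.79 N limit, the crate stays put and friction is exactly 64.3 N.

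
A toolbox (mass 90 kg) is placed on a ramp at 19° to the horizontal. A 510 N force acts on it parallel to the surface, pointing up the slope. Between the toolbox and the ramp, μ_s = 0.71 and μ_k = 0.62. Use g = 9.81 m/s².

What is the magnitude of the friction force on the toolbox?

Perpendicular to the surface, N = m g cos θ = 90·9.81·cos 19° = 834.8 N.
The friction needed for equilibrium is m g sin θ − P = 287.4 − 510 = -222.6 N, measured positive up-slope.
Static friction can supply at most μ_s N = 592.7 N.
Since |-222.6| ≤ 592.7 N, no slip — friction simply equals what equilibrium demands.

f ≈ 223 N (down the incline)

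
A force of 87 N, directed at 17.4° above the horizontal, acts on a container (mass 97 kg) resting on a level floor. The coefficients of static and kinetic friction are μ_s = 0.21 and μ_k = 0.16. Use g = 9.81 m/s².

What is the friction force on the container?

N = m g − P sin α = 951.6 − 87×sin 17.4° = 925.6 N.
For equilibrium, f = P cos α = 87×cos 17.4° = 83.02 N.
μ_s N = 0.21 × 925.6 = 194.4 N.
Since 83.02 N does not exceed the limit, the container stays at rest and f = 83 N.

f ≈ 83 N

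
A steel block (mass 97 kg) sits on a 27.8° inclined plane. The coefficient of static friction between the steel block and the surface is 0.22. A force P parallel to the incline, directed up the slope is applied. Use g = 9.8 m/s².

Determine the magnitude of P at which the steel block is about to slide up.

At impending motion up the slope, friction acts down-slope at its limit: f = μ_s N.
P is parallel to the surface, so N = m g cos θ = 841 N.
Along the incline: P = m g sin θ + μ_s N = 443 + 0.22×841 = 628 N.

P ≈ 628 N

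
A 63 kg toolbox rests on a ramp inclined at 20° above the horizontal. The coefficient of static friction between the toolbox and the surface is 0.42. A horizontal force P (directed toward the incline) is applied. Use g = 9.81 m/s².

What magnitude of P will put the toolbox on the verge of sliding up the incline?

P ≈ 572 N

At impending motion up the slope, friction acts down-slope at its limit: f = μ_s N.
Perpendicular to the incline: N = m g cos θ + P sin θ.
Along the incline: P cos θ = m g sin θ + μ_s N = m g sin θ + μ_s (m g cos θ + P sin θ).
Solving, P (cos θ − μ_s sin θ) = m g (sin θ + μ_s cos θ), so P = 63×9.81×(sin 20° + 0.42 cos 20°)/(cos 20° − 0.42 sin 20°) = 618×0.7367/0.796 = 572 N.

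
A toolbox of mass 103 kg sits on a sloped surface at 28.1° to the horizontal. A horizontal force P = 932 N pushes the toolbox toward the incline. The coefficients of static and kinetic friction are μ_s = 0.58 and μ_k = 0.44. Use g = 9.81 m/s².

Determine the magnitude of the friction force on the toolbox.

Normal direction: N = m g cos θ + P sin θ = 1330 N.
Along the incline, the net driving force (taking up-slope positive) is P cos θ − m g sin θ = 822.1 − 475.9 = 346.2 N, so equilibrium requires friction f = -346.2 N (down-slope).
Maximum static friction: μ_s N = 0.58 × 1330 = 771.6 N.
Since 346.2 N is within the 771.6 N limit, the toolbox stays put and friction is exactly 346 N.

f ≈ 346 N (down the incline)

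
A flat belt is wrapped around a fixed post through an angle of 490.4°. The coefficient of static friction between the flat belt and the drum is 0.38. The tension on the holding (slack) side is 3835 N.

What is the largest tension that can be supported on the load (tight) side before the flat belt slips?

At impending slip the capstan equation gives T₂/T₁ = e^{μβ} with β in radians.
β = 490.4° × π/180 = 8.559 rad.
e^{μβ} = e^{0.38×8.559} = 25.85.
T₂ = T₁ · e^{μβ} = 3835 × 25.85 = 99100 N.

T_max ≈ 99100 N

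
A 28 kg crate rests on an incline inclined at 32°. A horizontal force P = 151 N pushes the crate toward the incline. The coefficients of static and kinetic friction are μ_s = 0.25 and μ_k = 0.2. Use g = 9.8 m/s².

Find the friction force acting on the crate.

Normal direction: N = m g cos θ + P sin θ = 312.7 N.
Parallel to the incline: P cos θ − m g sin θ = 128.1 − 145.4 = -17.35 N; the friction needed to balance this is 17.35 N acting up the slope.
The limit of static friction is μ_s N = 78.18 N.
Since 17.35 N is within the 78.18 N limit, the crate stays put and friction is exactly 17.4 N.

f ≈ 17.4 N (up the incline)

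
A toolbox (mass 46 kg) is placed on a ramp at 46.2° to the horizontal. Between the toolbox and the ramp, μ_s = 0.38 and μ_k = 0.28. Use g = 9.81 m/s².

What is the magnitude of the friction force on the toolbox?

The normal reaction is N = m g cos θ = 312.3 N.
For equilibrium along the incline, friction must balance the weight component: f = m g sin θ = 325.7 N up the slope.
Maximum static friction available: μ_s N = 0.38 × 312.3 = 118.7 N.
Since |325.7| > 118.7 N, static friction cannot hold it; the toolbox slides down the incline and kinetic friction applies: f = μ_k N = 0.28 × 312.3 = 87.5 N.

f ≈ 87.5 N (up the incline)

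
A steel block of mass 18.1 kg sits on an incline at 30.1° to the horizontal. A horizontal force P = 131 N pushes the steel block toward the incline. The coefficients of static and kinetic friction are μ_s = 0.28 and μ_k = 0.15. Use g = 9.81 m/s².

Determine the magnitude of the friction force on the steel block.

Resolve perpendicular to the incline: N = m g cos θ + P sin θ = 18.1×9.81×cos 30.1° + 131×sin 30.1° = 219.3 N.
Parallel to the incline: P cos θ − m g sin θ = 113.3 − 89.05 = 24.29 N; the friction needed to balance this is 24.29 N acting down the slope.
Maximum static friction: μ_s N = 0.28 × 219.3 = 61.41 N.
|f_req| = 24.29 ≤ 61.41 N → the steel block is in equilibrium; friction equals the required value.

f ≈ 24.3 N (down the incline)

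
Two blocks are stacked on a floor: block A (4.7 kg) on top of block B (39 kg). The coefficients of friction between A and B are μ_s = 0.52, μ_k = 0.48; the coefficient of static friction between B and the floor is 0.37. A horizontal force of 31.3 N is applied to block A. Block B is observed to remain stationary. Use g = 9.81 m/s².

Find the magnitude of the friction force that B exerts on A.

Normal force at the A–B interface: N₁ = m_A g = 46.11 N.
Maximum static friction on A from B: μ_s N₁ = 0.52×46.11 = 23.98 N.
P = 31.3 N exceeds that limit, so A slips over B and the interface friction becomes kinetic: f₁ = μ_k N₁ = 0.48×46.11 = 22.1 N.
B experiences an equal 22.1 N forward from A (third law). B is in equilibrium, so the floor supplies f₂ = 22.1 N of static friction (limit μ_s(m_A+m_B)g = 158.6 N, not exceeded).

f ≈ 22.1 N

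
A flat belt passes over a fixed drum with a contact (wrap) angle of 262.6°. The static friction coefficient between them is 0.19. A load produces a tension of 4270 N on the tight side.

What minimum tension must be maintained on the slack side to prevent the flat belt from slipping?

Capstan equation at impending slip: T_tight/T_slack = e^{μβ}.
β = 262.6° = 4.583 rad; e^{μβ} = e^{0.19×4.583} = 2.389.
T_slack = T_tight / e^{μβ} = 4270 / 2.389 = 1790 N.

T_min ≈ 1790 N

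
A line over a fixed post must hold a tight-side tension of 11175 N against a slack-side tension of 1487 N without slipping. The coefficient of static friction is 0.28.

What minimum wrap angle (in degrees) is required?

β_min ≈ 413°

T₂/T₁ = e^{μβ} → β = ln(T₂/T₁)/μ.
β = ln(11175/1487)/0.28 = 2.017/0.28 = 7.203 rad.
In degrees: β = 7.203 × 180/π = 413°.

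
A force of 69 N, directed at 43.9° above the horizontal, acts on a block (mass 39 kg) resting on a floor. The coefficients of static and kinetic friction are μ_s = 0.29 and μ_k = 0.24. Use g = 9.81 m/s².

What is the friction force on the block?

f ≈ 49.7 N

The vertical component of P reduces the normal force: N = m g − P sin α = 382.6 − 47.84 = 334.7 N.
For equilibrium, f = P cos α = 69×cos 43.9° = 49.72 N.
μ_s N = 0.29 × 334.7 = 97.08 N.
49.72 ≤ 97.08 N → static; friction equals the required 49.7 N.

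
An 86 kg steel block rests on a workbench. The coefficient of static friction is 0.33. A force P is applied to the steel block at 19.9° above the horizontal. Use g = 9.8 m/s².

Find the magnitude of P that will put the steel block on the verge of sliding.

P ≈ 264 N

N = m g − P sin α (the pull lifts the steel block).
At impending slip, P cos α = μ_s N = μ_s (m g − P sin α).
Solving: P (cos α + μ_s sin α) = μ_s m g → P = 0.33×843/(cos 19.9° + 0.33 sin 19.9°) = 278/1.053 = 264 N.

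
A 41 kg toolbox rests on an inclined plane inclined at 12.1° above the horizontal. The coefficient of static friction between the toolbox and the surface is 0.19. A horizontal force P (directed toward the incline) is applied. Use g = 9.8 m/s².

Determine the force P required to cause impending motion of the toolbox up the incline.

P ≈ 169 N

At impending motion up the slope, friction acts down-slope at its limit: f = μ_s N.
Perpendicular to the incline: N = m g cos θ + P sin θ.
Along the incline: P cos θ = m g sin θ + μ_s N = m g sin θ + μ_s (m g cos θ + P sin θ).
Solving, P (cos θ − μ_s sin θ) = m g (sin θ + μ_s cos θ), so P = 41×9.8×(sin 12.1° + 0.19 cos 12.1°)/(cos 12.1° − 0.19 sin 12.1°) = 402×0.3954/0.938 = 169 N.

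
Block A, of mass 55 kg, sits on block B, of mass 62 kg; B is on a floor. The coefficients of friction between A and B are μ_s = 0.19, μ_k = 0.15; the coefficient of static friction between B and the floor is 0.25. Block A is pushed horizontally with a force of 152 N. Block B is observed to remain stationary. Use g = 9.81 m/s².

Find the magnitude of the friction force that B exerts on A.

f ≈ 80.9 N

Between the blocks, N₁ = m_A g = 539.6 N.
Maximum static friction on A from B: μ_s N₁ = 0.19×539.6 = 102.5 N.
P = 152 N exceeds that limit, so A slips over B and the interface friction becomes kinetic: f₁ = μ_k N₁ = 0.15×539.6 = 80.9 N.
By Newton's third law B feels 80.9 N forward from A. With B stationary, the floor's static friction on B balances it: f₂ = 80.9 N (well within μ_s(m_A+m_B)g = 286.9 N).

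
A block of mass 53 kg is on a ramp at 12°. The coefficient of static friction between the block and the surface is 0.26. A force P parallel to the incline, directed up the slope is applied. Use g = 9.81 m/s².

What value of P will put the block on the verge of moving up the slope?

At impending motion up the slope, friction acts down-slope at its limit: f = μ_s N.
P is parallel to the surface, so N = m g cos θ = 509 N.
Along the incline: P = m g sin θ + μ_s N = 108 + 0.26×509 = 240 N.

P ≈ 240 N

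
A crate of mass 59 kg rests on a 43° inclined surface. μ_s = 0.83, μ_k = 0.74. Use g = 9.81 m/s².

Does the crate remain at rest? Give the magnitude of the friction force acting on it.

f ≈ 313 N

N = m g cos θ = 423 N.
Down-slope weight component: m g sin θ = 395 N.
μ_s N = 351 N.
395 > 351 N, so it slides; kinetic friction f = μ_k N = 0.74×423 = 313 N.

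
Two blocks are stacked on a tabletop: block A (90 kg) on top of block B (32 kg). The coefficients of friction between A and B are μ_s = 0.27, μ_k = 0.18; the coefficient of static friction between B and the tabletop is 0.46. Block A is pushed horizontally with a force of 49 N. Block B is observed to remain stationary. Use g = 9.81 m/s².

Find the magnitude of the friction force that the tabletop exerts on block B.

The normal force B exerts on A is simply A's weight, N₁ = 882.9 N.
So the A–B interface can sustain at most μ_s N₁ = 238.4 N of static friction.
P = 49 N is within that limit, so A and B move together (both at rest); the A–B friction is simply f₁ = P = 49 N.
By Newton's third law B feels 49 N forward from A. With B stationary, the floor's static friction on B balances it: f₂ = 49 N (well within μ_s(m_A+m_B)g = 550.5 N).

f ≈ 49 N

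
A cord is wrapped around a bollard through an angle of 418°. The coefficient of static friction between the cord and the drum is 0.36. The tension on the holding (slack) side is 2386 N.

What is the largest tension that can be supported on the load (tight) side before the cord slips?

At impending slip the capstan equation gives T₂/T₁ = e^{μβ} with β in radians.
β = 418° × π/180 = 7.295 rad.
e^{μβ} = e^{0.36×7.295} = 13.82.
T₂ = T₁ · e^{μβ} = 2386 × 13.82 = 33000 N.

T_max ≈ 33000 N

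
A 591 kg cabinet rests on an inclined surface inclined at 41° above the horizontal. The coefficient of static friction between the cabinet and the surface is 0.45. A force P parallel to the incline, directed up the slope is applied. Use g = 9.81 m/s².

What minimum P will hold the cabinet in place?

P_min ≈ 1830 N

The cabinet tends to slide down (tan θ > μ_s), so at the point of impending slip friction acts up-slope at its limit: f = μ_s N.
P is parallel to the surface, so N = m g cos θ = 4380 N.
Along the incline: P + μ_s N = m g sin θ, so P = 3800 − 0.45×4380 = 1830 N.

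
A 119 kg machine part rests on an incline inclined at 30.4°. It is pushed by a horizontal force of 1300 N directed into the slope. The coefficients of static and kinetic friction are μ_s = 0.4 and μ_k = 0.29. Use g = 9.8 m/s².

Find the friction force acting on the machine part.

Resolve perpendicular to the incline: N = m g cos θ + P sin θ = 119×9.8×cos 30.4° + 1300×sin 30.4° = 1664 N.
Parallel to the incline: P cos θ − m g sin θ = 1121 − 590.1 = 531.1 N; the friction needed to balance this is 531.1 N acting down the slope.
Maximum static friction: μ_s N = 0.4 × 1664 = 665.5 N.
|f_req| = 531.1 ≤ 665.5 N → the machine part is in equilibrium; friction equals the required value.

f ≈ 531 N (down the incline)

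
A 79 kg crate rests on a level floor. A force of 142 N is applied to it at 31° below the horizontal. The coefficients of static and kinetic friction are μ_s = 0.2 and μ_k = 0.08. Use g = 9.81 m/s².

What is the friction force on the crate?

f ≈ 122 N

The vertical component of P adds to the normal force: N = m g + P sin α = 775 + 73.14 = 848.1 N.
The horizontal driving force is P cos α = 121.7 N, so equilibrium needs friction f = 121.7 N.
The static-friction limit is μ_s N = 169.6 N.
Since 121.7 N does not exceed the limit, the crate stays at rest and f = 122 N.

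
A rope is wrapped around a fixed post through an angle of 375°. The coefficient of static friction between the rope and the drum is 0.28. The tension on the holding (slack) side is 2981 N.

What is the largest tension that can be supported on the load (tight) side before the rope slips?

T_max ≈ 18600 N

At impending slip the capstan equation gives T₂/T₁ = e^{μβ} with β in radians.
β = 375° × π/180 = 6.545 rad.
e^{μβ} = e^{0.28×6.545} = 6.25.
T₂ = T₁ · e^{μβ} = 2981 × 6.25 = 18600 N.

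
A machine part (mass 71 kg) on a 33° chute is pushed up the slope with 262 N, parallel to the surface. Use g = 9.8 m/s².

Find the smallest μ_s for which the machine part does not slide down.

μ_s,min ≈ 0.2

N = m g cos θ = 583.5 N.
Friction must make up the shortfall along the incline: f = m g sin θ − P = 379 − 262 = 117 N.
At the threshold f = μ_s N, so μ_s,min = 117/583.5 = 0.2.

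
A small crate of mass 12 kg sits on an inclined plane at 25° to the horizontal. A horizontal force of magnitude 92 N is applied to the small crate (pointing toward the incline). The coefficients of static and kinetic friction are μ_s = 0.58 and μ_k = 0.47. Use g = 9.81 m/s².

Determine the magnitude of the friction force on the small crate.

Resolve perpendicular to the incline: N = m g cos θ + P sin θ = 12×9.81×cos 25° + 92×sin 25° = 145.6 N.
Along the incline, the net driving force (taking up-slope positive) is P cos θ − m g sin θ = 83.38 − 49.75 = 33.63 N, so equilibrium requires friction f = -33.63 N (down-slope).
The limit of static friction is μ_s N = 84.43 N.
Since 33.63 N is within the 84.43 N limit, the small crate stays put and friction is exactly 33.6 N.

f ≈ 33.6 N (down the incline)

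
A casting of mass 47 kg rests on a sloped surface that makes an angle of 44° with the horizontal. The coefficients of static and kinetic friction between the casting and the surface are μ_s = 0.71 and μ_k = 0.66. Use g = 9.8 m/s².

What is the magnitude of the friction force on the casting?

The normal reaction is N = m g cos θ = 331.3 N.
Along the slope the weight component is m g sin θ = 320 N; friction must supply exactly this, acting up-slope.
Maximum static friction available: μ_s N = 0.71 × 331.3 = 235.2 N.
|320| exceeds 235.2 N, so the casting slips down-slope; friction is kinetic, f = μ_k N = 0.66×331.3 = 219 N.

f ≈ 219 N (up the incline)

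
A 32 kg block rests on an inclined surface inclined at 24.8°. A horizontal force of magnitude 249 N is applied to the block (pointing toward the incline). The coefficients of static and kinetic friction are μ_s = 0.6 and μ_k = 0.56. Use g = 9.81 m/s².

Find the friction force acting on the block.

f ≈ 94.4 N (down the incline)

Resolve perpendicular to the incline: N = m g cos θ + P sin θ = 32×9.81×cos 24.8° + 249×sin 24.8° = 389.4 N.
Along the incline, the net driving force (taking up-slope positive) is P cos θ − m g sin θ = 226 − 131.7 = 94.36 N, so equilibrium requires friction f = -94.36 N (down-slope).
The limit of static friction is μ_s N = 233.6 N.
Since 94.36 N is within the 233.6 N limit, the block stays put and friction is exactly 94.4 N.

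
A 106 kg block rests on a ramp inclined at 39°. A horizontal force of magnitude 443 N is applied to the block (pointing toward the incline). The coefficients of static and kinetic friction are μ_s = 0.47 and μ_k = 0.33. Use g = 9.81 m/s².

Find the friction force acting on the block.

Normal direction: N = m g cos θ + P sin θ = 1087 N.
Along the incline, the net driving force (taking up-slope positive) is P cos θ − m g sin θ = 344.3 − 654.4 = -310.1 N, so equilibrium requires friction f = 310.1 N (up-slope).
Maximum static friction: μ_s N = 0.47 × 1087 = 510.8 N.
|f_req| = 310.1 ≤ 510.8 N → the block is in equilibrium; friction equals the required value.

f ≈ 310 N (up the incline)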